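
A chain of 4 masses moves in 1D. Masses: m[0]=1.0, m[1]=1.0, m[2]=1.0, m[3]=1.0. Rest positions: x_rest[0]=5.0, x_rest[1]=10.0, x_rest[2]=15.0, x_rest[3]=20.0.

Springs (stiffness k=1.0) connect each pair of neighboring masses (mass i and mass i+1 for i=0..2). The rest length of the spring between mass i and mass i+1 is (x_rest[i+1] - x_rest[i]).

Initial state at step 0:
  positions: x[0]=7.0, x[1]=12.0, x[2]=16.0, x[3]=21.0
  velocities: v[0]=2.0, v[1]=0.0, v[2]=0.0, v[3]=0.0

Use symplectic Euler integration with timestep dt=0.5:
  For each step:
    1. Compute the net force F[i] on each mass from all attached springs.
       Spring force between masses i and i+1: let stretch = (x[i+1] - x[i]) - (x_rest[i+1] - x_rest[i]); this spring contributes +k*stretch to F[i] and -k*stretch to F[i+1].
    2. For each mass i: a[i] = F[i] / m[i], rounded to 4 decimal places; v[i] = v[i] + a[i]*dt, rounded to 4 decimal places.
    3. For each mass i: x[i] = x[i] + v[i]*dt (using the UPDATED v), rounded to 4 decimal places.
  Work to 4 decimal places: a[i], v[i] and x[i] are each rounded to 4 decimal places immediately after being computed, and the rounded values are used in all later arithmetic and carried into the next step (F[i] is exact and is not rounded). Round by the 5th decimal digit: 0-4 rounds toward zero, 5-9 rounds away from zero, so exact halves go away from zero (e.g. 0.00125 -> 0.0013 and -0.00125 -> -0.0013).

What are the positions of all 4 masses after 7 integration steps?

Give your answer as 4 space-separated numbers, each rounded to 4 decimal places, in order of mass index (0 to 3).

Answer: 7.7570 13.6412 18.5701 23.0325

Derivation:
Step 0: x=[7.0000 12.0000 16.0000 21.0000] v=[2.0000 0.0000 0.0000 0.0000]
Step 1: x=[8.0000 11.7500 16.2500 21.0000] v=[2.0000 -0.5000 0.5000 0.0000]
Step 2: x=[8.6875 11.6875 16.5625 21.0625] v=[1.3750 -0.1250 0.6250 0.1250]
Step 3: x=[8.8750 12.0938 16.7813 21.2500] v=[0.3750 0.8125 0.4375 0.3750]
Step 4: x=[8.6172 12.8673 16.9454 21.5704] v=[-0.5156 1.5469 0.3281 0.6407]
Step 5: x=[8.1719 13.5978 17.2462 21.9845] v=[-0.8906 1.4609 0.6016 0.8282]
Step 6: x=[7.8331 13.8839 17.8195 22.4641] v=[-0.6777 0.5722 1.1466 0.9591]
Step 7: x=[7.7570 13.6412 18.5701 23.0325] v=[-0.1523 -0.4854 1.5011 1.1368]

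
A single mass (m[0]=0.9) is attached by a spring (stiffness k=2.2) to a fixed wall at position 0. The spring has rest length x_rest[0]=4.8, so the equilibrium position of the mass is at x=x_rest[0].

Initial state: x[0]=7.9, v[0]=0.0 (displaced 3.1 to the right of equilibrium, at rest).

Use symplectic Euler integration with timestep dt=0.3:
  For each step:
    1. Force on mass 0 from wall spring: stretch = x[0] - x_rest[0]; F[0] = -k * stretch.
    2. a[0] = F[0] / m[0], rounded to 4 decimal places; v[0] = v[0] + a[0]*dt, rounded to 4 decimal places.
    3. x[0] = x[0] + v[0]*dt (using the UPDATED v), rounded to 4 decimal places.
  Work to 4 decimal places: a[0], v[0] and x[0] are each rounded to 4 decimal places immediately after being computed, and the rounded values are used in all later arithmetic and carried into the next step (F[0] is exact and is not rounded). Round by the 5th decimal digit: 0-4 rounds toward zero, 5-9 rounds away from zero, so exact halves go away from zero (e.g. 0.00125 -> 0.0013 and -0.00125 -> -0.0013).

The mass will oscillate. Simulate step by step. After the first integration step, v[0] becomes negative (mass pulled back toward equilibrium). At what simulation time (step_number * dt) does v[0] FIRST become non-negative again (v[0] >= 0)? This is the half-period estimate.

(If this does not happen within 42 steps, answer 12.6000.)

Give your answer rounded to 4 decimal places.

Answer: 2.1000

Derivation:
Step 0: x=[7.9000] v=[0.0000]
Step 1: x=[7.2180] v=[-2.2733]
Step 2: x=[6.0041] v=[-4.0465]
Step 3: x=[4.5253] v=[-4.9295]
Step 4: x=[3.1069] v=[-4.7281]
Step 5: x=[2.0610] v=[-3.4865]
Step 6: x=[1.6176] v=[-1.4779]
Step 7: x=[1.8744] v=[0.8559]
First v>=0 after going negative at step 7, time=2.1000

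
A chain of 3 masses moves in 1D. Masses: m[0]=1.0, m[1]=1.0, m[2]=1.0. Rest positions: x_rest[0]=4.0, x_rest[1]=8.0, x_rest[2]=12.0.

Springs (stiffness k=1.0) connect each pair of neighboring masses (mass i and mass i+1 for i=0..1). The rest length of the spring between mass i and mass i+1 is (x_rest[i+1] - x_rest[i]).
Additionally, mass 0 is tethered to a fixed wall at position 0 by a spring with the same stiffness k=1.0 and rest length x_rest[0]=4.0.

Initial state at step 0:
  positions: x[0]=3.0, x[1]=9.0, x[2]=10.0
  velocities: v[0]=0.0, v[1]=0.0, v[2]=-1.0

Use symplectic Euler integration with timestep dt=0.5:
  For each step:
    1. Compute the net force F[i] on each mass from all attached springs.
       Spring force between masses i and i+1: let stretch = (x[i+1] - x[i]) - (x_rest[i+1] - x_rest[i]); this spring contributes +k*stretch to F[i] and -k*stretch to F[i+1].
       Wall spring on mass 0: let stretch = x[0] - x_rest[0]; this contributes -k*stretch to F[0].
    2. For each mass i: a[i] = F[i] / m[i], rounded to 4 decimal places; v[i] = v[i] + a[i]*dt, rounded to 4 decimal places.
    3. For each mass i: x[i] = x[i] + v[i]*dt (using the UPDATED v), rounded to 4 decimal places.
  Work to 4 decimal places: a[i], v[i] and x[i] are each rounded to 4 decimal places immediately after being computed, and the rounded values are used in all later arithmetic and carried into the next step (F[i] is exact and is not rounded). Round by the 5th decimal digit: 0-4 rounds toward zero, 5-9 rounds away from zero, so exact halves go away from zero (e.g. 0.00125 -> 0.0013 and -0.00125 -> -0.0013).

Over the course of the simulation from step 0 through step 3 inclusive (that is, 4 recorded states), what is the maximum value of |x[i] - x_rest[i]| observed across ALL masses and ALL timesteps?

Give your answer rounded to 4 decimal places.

Step 0: x=[3.0000 9.0000 10.0000] v=[0.0000 0.0000 -1.0000]
Step 1: x=[3.7500 7.7500 10.2500] v=[1.5000 -2.5000 0.5000]
Step 2: x=[4.5625 6.1250 10.8750] v=[1.6250 -3.2500 1.2500]
Step 3: x=[4.6250 5.2969 11.3125] v=[0.1250 -1.6563 0.8750]
Max displacement = 2.7031

Answer: 2.7031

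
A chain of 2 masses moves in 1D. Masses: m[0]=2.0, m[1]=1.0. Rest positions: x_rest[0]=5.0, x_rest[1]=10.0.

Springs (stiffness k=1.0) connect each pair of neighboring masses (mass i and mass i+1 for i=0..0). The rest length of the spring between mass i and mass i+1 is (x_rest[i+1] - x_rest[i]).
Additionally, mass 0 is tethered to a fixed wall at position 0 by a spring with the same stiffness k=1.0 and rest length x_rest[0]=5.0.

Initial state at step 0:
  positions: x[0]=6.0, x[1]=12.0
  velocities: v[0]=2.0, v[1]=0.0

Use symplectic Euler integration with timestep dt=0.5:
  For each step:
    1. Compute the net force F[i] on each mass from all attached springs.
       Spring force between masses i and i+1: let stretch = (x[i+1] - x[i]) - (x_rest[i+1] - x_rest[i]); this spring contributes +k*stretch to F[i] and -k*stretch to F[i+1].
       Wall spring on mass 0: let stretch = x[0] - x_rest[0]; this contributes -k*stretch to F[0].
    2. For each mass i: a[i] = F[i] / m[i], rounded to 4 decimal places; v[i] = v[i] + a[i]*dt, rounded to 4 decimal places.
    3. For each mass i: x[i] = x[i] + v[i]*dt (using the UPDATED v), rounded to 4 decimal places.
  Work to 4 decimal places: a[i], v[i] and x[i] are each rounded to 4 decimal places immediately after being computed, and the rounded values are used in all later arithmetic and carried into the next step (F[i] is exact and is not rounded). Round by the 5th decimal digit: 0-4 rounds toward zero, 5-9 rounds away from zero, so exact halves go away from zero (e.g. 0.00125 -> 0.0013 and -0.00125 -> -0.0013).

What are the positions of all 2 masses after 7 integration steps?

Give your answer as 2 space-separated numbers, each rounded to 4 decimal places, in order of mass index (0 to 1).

Answer: 5.3495 12.9523

Derivation:
Step 0: x=[6.0000 12.0000] v=[2.0000 0.0000]
Step 1: x=[7.0000 11.7500] v=[2.0000 -0.5000]
Step 2: x=[7.7188 11.5625] v=[1.4375 -0.3750]
Step 3: x=[7.9532 11.6641] v=[0.4687 0.2032]
Step 4: x=[7.6573 12.0880] v=[-0.5919 0.8478]
Step 5: x=[6.9580 12.6543] v=[-1.3986 1.1325]
Step 6: x=[6.1010 13.0465] v=[-1.7141 0.7844]
Step 7: x=[5.3495 12.9523] v=[-1.5030 -0.1884]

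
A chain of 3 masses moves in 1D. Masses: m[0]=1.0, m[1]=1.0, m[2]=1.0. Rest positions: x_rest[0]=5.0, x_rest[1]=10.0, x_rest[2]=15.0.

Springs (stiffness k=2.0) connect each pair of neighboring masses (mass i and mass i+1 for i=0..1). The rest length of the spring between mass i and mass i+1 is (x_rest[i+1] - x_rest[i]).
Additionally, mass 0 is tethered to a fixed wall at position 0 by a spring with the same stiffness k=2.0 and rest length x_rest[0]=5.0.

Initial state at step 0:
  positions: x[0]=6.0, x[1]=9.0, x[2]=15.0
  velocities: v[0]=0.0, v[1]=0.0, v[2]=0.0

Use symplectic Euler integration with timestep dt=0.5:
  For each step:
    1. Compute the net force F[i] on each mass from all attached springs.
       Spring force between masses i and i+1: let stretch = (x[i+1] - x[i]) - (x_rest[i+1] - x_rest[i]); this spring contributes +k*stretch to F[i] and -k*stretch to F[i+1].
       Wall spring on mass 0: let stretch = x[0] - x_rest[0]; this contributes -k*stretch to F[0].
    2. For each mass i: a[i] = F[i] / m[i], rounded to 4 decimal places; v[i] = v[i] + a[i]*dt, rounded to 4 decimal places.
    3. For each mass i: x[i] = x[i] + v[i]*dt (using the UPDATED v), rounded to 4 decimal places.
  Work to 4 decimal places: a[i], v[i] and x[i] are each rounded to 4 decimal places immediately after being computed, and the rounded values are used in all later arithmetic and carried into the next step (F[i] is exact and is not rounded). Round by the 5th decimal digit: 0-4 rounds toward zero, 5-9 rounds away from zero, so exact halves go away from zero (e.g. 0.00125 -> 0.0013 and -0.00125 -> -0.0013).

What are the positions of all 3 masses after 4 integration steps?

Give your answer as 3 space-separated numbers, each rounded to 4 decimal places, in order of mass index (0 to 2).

Answer: 5.8125 8.6250 15.6875

Derivation:
Step 0: x=[6.0000 9.0000 15.0000] v=[0.0000 0.0000 0.0000]
Step 1: x=[4.5000 10.5000 14.5000] v=[-3.0000 3.0000 -1.0000]
Step 2: x=[3.7500 11.0000 14.5000] v=[-1.5000 1.0000 0.0000]
Step 3: x=[4.7500 9.6250 15.2500] v=[2.0000 -2.7500 1.5000]
Step 4: x=[5.8125 8.6250 15.6875] v=[2.1250 -2.0000 0.8750]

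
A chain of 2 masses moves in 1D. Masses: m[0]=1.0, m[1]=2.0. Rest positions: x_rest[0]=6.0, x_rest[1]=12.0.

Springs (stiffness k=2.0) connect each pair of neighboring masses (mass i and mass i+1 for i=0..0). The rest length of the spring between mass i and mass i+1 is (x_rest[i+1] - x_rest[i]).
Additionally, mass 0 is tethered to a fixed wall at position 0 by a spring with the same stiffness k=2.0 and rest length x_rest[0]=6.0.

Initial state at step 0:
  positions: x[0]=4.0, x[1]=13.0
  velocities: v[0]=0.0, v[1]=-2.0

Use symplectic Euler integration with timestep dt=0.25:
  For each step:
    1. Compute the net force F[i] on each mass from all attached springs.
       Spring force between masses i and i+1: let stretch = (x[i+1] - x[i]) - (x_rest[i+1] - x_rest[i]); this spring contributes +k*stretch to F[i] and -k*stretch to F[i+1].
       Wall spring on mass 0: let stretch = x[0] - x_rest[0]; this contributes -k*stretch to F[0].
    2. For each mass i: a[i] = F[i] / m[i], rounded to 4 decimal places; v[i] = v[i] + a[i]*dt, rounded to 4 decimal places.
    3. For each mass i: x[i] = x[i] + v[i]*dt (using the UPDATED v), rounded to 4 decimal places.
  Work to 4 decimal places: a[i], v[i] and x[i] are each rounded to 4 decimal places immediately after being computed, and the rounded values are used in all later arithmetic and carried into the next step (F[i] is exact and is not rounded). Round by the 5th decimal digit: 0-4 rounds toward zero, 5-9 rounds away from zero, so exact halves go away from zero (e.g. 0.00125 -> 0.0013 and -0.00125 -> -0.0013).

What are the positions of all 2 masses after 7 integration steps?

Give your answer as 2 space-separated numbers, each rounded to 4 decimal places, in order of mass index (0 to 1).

Step 0: x=[4.0000 13.0000] v=[0.0000 -2.0000]
Step 1: x=[4.6250 12.3125] v=[2.5000 -2.7500]
Step 2: x=[5.6328 11.5195] v=[4.0313 -3.1719]
Step 3: x=[6.6724 10.7336] v=[4.1583 -3.1436]
Step 4: x=[7.3856 10.0689] v=[2.8527 -2.6589]
Step 5: x=[7.5110 9.6115] v=[0.5016 -1.8297]
Step 6: x=[6.9601 9.3978] v=[-2.2037 -0.8548]
Step 7: x=[5.8439 9.4068] v=[-4.4649 0.0358]

Answer: 5.8439 9.4068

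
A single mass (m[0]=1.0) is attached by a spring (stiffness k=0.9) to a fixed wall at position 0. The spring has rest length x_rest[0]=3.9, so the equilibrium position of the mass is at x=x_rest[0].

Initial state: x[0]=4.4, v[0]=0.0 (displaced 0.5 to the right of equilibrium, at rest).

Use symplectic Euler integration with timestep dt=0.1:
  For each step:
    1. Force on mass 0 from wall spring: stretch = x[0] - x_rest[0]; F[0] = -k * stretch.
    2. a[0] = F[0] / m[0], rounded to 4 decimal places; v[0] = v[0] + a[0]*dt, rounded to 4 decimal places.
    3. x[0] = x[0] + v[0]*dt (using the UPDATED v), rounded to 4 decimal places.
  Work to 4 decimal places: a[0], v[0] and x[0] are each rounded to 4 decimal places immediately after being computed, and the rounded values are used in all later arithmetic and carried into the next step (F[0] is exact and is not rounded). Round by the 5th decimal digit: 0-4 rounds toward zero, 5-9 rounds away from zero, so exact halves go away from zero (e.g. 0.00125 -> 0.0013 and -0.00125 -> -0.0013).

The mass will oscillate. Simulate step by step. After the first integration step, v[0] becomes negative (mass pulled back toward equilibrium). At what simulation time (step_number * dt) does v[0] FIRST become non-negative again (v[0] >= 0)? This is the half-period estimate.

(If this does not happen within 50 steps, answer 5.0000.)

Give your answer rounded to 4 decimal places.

Step 0: x=[4.4000] v=[0.0000]
Step 1: x=[4.3955] v=[-0.0450]
Step 2: x=[4.3865] v=[-0.0896]
Step 3: x=[4.3732] v=[-0.1334]
Step 4: x=[4.3556] v=[-0.1760]
Step 5: x=[4.3339] v=[-0.2170]
Step 6: x=[4.3083] v=[-0.2561]
Step 7: x=[4.2790] v=[-0.2929]
Step 8: x=[4.2463] v=[-0.3270]
Step 9: x=[4.2105] v=[-0.3582]
Step 10: x=[4.1719] v=[-0.3862]
Step 11: x=[4.1308] v=[-0.4107]
Step 12: x=[4.0877] v=[-0.4315]
Step 13: x=[4.0429] v=[-0.4484]
Step 14: x=[3.9968] v=[-0.4613]
Step 15: x=[3.9498] v=[-0.4700]
Step 16: x=[3.9024] v=[-0.4745]
Step 17: x=[3.8549] v=[-0.4747]
Step 18: x=[3.8078] v=[-0.4706]
Step 19: x=[3.7616] v=[-0.4623]
Step 20: x=[3.7166] v=[-0.4498]
Step 21: x=[3.6733] v=[-0.4333]
Step 22: x=[3.6320] v=[-0.4129]
Step 23: x=[3.5931] v=[-0.3888]
Step 24: x=[3.5570] v=[-0.3612]
Step 25: x=[3.5240] v=[-0.3303]
Step 26: x=[3.4944] v=[-0.2965]
Step 27: x=[3.4684] v=[-0.2600]
Step 28: x=[3.4463] v=[-0.2212]
Step 29: x=[3.4283] v=[-0.1804]
Step 30: x=[3.4145] v=[-0.1380]
Step 31: x=[3.4051] v=[-0.0943]
Step 32: x=[3.4001] v=[-0.0498]
Step 33: x=[3.3996] v=[-0.0048]
Step 34: x=[3.4036] v=[0.0402]
First v>=0 after going negative at step 34, time=3.4000

Answer: 3.4000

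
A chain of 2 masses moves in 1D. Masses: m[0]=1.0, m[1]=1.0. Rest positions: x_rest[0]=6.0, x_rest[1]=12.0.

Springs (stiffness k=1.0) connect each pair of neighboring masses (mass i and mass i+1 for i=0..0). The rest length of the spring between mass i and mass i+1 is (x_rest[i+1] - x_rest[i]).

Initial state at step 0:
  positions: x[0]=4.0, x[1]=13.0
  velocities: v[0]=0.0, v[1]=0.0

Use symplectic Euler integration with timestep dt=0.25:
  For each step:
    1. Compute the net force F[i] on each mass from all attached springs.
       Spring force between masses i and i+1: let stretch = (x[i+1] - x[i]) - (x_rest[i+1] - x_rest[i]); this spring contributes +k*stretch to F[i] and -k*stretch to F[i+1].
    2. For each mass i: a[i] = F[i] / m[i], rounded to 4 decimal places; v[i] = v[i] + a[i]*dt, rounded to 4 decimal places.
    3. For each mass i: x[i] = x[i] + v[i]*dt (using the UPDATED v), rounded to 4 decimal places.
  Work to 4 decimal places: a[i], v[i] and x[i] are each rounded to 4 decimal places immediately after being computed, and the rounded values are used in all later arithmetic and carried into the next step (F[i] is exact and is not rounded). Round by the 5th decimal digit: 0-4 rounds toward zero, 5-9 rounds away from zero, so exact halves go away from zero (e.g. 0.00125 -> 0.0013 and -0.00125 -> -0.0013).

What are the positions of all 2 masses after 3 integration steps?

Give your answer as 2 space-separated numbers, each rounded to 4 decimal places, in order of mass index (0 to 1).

Answer: 5.0108 11.9892

Derivation:
Step 0: x=[4.0000 13.0000] v=[0.0000 0.0000]
Step 1: x=[4.1875 12.8125] v=[0.7500 -0.7500]
Step 2: x=[4.5391 12.4609] v=[1.4063 -1.4063]
Step 3: x=[5.0108 11.9892] v=[1.8868 -1.8868]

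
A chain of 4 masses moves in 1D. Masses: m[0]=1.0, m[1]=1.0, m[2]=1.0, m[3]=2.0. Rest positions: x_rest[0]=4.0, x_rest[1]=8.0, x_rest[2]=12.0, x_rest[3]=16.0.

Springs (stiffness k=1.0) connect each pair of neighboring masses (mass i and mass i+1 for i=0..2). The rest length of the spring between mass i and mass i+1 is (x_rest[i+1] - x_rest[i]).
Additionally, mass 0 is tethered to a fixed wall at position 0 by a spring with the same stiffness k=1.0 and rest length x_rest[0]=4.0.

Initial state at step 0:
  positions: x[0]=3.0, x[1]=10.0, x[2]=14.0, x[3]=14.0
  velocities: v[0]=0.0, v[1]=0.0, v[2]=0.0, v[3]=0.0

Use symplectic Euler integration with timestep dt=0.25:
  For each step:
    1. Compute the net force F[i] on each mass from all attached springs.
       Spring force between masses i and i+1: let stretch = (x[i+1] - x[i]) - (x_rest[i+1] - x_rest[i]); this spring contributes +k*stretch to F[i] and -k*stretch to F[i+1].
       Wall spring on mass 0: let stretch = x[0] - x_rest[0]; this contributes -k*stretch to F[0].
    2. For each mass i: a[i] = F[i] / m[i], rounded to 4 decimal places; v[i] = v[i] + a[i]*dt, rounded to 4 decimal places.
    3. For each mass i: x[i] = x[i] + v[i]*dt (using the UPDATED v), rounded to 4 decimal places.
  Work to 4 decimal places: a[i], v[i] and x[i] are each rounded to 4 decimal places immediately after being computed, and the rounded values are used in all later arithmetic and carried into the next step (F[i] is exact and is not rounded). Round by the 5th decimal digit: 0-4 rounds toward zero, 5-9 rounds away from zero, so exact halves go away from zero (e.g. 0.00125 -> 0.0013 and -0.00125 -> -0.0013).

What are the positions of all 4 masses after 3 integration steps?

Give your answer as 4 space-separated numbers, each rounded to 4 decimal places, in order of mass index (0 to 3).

Step 0: x=[3.0000 10.0000 14.0000 14.0000] v=[0.0000 0.0000 0.0000 0.0000]
Step 1: x=[3.2500 9.8125 13.7500 14.1250] v=[1.0000 -0.7500 -1.0000 0.5000]
Step 2: x=[3.7070 9.4609 13.2774 14.3633] v=[1.8281 -1.4063 -1.8906 0.9531]
Step 3: x=[4.2920 8.9882 12.6341 14.6927] v=[2.3398 -1.8907 -2.5733 1.3174]

Answer: 4.2920 8.9882 12.6341 14.6927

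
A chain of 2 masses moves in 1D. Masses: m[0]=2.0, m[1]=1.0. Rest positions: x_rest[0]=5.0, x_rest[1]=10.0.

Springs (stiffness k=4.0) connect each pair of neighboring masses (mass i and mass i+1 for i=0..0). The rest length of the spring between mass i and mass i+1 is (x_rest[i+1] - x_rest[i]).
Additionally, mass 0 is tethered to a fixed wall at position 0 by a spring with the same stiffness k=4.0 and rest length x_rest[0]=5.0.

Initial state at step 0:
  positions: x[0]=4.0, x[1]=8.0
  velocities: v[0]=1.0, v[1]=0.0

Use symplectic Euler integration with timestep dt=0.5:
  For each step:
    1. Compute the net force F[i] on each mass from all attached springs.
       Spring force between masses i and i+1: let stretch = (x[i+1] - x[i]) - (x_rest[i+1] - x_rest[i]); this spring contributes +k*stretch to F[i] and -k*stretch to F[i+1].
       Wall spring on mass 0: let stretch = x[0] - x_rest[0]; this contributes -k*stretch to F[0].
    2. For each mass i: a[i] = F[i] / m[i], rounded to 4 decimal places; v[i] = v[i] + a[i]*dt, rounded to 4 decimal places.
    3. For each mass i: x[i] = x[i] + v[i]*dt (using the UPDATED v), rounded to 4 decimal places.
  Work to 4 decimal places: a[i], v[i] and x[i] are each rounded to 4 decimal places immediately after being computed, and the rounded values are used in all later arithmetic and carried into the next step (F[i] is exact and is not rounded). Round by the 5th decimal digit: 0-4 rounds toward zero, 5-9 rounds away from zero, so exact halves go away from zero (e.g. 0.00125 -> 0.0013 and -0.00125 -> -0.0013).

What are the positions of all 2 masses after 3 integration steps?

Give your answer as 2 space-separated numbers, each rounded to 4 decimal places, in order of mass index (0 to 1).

Answer: 5.7500 11.5000

Derivation:
Step 0: x=[4.0000 8.0000] v=[1.0000 0.0000]
Step 1: x=[4.5000 9.0000] v=[1.0000 2.0000]
Step 2: x=[5.0000 10.5000] v=[1.0000 3.0000]
Step 3: x=[5.7500 11.5000] v=[1.5000 2.0000]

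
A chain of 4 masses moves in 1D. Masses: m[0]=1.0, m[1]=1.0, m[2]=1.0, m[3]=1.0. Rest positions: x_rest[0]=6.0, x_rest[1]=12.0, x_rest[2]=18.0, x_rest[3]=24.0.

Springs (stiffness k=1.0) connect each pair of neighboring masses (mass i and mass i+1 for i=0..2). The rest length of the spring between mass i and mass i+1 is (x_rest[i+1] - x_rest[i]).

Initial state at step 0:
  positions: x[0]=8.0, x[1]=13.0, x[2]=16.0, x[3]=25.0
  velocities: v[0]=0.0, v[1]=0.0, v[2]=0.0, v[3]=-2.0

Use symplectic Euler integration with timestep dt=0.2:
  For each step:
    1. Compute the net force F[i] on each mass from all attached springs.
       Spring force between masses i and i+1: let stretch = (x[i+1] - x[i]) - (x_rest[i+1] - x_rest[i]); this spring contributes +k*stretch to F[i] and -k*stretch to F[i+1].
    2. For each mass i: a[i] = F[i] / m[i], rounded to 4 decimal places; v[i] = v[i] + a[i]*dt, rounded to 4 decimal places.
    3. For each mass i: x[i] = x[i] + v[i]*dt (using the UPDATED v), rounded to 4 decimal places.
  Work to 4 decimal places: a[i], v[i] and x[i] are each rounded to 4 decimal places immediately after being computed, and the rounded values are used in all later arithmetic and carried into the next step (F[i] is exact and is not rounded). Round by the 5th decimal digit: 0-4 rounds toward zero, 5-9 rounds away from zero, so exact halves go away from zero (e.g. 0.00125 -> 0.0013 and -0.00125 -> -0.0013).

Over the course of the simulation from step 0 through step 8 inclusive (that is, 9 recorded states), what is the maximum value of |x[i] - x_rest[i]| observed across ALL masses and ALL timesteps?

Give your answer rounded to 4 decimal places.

Step 0: x=[8.0000 13.0000 16.0000 25.0000] v=[0.0000 0.0000 0.0000 -2.0000]
Step 1: x=[7.9600 12.9200 16.2400 24.4800] v=[-0.2000 -0.4000 1.2000 -2.6000]
Step 2: x=[7.8784 12.7744 16.6768 23.8704] v=[-0.4080 -0.7280 2.1840 -3.0480]
Step 3: x=[7.7526 12.5891 17.2452 23.2131] v=[-0.6288 -0.9267 2.8422 -3.2867]
Step 4: x=[7.5803 12.3965 17.8661 22.5570] v=[-0.8615 -0.9628 3.1046 -3.2803]
Step 5: x=[7.3606 12.2301 18.4559 21.9533] v=[-1.0983 -0.8321 2.9489 -3.0185]
Step 6: x=[7.0957 12.1179 18.9365 21.4497] v=[-1.3244 -0.5608 2.4032 -2.5180]
Step 7: x=[6.7917 12.0776 19.2449 21.0856] v=[-1.5200 -0.2015 1.5421 -1.8206]
Step 8: x=[6.4591 12.1126 19.3403 20.8879] v=[-1.6628 0.1748 0.4768 -0.9887]
Max displacement = 3.1121

Answer: 3.1121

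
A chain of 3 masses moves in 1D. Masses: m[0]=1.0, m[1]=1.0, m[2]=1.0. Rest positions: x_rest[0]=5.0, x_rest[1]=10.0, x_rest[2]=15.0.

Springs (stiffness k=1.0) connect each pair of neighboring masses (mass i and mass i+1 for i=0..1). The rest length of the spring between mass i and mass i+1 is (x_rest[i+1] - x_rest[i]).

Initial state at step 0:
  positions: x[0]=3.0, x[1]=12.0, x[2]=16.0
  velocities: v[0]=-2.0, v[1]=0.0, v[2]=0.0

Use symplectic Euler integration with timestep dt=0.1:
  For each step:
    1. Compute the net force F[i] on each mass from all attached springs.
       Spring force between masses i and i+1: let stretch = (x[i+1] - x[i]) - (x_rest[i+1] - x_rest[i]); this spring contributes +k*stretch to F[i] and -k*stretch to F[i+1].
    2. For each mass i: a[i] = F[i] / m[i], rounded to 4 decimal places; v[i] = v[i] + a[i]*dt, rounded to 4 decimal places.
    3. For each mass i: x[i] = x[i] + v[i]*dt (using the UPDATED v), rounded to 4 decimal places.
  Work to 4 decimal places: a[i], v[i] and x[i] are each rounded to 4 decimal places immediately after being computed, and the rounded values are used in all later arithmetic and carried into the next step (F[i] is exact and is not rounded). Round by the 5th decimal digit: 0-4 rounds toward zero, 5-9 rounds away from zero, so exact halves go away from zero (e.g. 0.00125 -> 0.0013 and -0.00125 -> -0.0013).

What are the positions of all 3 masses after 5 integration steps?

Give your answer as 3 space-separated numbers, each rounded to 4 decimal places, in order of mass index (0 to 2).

Answer: 2.6083 11.2624 16.1292

Derivation:
Step 0: x=[3.0000 12.0000 16.0000] v=[-2.0000 0.0000 0.0000]
Step 1: x=[2.8400 11.9500 16.0100] v=[-1.6000 -0.5000 0.1000]
Step 2: x=[2.7211 11.8495 16.0294] v=[-1.1890 -1.0050 0.1940]
Step 3: x=[2.6435 11.6995 16.0570] v=[-0.7762 -1.4999 0.2760]
Step 4: x=[2.6064 11.5025 16.0910] v=[-0.3706 -1.9698 0.3403]
Step 5: x=[2.6083 11.2624 16.1292] v=[0.0190 -2.4006 0.3815]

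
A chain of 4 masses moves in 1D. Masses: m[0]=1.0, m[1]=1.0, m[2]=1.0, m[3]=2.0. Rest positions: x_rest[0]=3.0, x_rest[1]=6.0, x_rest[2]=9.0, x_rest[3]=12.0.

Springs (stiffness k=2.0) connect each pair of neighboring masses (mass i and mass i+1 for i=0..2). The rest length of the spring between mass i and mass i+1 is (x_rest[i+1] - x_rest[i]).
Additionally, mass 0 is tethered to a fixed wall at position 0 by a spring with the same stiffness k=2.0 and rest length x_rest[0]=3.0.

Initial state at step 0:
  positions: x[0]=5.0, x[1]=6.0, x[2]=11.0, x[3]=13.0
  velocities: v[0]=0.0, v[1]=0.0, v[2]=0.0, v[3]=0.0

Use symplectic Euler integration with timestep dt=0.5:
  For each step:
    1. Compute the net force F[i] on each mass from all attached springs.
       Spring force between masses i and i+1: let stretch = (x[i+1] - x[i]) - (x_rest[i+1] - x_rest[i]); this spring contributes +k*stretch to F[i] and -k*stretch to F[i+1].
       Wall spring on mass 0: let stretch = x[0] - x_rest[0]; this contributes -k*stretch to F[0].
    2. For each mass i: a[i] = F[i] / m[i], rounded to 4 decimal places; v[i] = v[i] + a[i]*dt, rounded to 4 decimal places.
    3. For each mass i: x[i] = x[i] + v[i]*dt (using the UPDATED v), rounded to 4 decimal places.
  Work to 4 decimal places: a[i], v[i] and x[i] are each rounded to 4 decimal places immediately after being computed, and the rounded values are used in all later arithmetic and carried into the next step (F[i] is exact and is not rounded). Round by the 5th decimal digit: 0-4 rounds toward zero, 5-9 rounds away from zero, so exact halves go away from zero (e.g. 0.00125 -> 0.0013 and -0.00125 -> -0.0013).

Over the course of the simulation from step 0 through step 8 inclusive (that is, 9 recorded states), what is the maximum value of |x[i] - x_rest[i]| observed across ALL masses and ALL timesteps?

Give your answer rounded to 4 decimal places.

Step 0: x=[5.0000 6.0000 11.0000 13.0000] v=[0.0000 0.0000 0.0000 0.0000]
Step 1: x=[3.0000 8.0000 9.5000 13.2500] v=[-4.0000 4.0000 -3.0000 0.5000]
Step 2: x=[2.0000 8.2500 9.1250 13.3125] v=[-2.0000 0.5000 -0.7500 0.1250]
Step 3: x=[3.1250 5.8125 10.4063 13.0781] v=[2.2500 -4.8750 2.5625 -0.4688]
Step 4: x=[4.0313 4.3282 10.7266 12.9258] v=[1.8125 -2.9687 0.6405 -0.3047]
Step 5: x=[3.0704 5.8946 8.9473 12.9737] v=[-1.9219 3.1328 -3.5587 0.0957]
Step 6: x=[1.9864 7.5753 7.6548 12.7650] v=[-2.1681 3.3613 -2.5850 -0.4175]
Step 7: x=[2.7036 6.5013 8.8777 12.0287] v=[1.4344 -2.1481 2.4457 -1.4726]
Step 8: x=[3.9679 4.7166 10.4879 11.2547] v=[2.5285 -3.5694 3.2203 -1.5481]
Max displacement = 2.2500

Answer: 2.2500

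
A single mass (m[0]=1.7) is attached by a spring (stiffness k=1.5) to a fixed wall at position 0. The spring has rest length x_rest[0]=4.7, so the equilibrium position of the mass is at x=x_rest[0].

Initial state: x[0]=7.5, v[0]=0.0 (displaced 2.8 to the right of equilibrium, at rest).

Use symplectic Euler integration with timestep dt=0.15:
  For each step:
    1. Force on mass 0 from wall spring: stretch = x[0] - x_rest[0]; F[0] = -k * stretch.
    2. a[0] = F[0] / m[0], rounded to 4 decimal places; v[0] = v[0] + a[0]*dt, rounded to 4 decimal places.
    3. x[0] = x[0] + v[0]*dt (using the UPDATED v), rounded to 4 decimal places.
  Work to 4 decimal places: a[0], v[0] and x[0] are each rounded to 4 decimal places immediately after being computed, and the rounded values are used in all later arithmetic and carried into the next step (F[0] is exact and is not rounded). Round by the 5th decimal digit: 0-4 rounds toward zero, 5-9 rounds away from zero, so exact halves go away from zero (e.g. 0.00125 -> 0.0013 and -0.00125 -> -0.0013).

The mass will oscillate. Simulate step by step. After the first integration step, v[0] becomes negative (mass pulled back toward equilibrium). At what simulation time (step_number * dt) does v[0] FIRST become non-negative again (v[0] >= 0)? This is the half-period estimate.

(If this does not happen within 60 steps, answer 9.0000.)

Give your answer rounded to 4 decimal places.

Answer: 3.4500

Derivation:
Step 0: x=[7.5000] v=[0.0000]
Step 1: x=[7.4444] v=[-0.3706]
Step 2: x=[7.3343] v=[-0.7338]
Step 3: x=[7.1719] v=[-1.0825]
Step 4: x=[6.9604] v=[-1.4097]
Step 5: x=[6.7041] v=[-1.7089]
Step 6: x=[6.4080] v=[-1.9741]
Step 7: x=[6.0780] v=[-2.2002]
Step 8: x=[5.7206] v=[-2.3826]
Step 9: x=[5.3429] v=[-2.5177]
Step 10: x=[4.9525] v=[-2.6028]
Step 11: x=[4.5571] v=[-2.6362]
Step 12: x=[4.1645] v=[-2.6173]
Step 13: x=[3.7825] v=[-2.5464]
Step 14: x=[3.4188] v=[-2.4250]
Step 15: x=[3.0805] v=[-2.2554]
Step 16: x=[2.7743] v=[-2.0411]
Step 17: x=[2.5064] v=[-1.7862]
Step 18: x=[2.2820] v=[-1.4959]
Step 19: x=[2.1056] v=[-1.1759]
Step 20: x=[1.9807] v=[-0.8325]
Step 21: x=[1.9098] v=[-0.4726]
Step 22: x=[1.8943] v=[-0.1033]
Step 23: x=[1.9345] v=[0.2680]
First v>=0 after going negative at step 23, time=3.4500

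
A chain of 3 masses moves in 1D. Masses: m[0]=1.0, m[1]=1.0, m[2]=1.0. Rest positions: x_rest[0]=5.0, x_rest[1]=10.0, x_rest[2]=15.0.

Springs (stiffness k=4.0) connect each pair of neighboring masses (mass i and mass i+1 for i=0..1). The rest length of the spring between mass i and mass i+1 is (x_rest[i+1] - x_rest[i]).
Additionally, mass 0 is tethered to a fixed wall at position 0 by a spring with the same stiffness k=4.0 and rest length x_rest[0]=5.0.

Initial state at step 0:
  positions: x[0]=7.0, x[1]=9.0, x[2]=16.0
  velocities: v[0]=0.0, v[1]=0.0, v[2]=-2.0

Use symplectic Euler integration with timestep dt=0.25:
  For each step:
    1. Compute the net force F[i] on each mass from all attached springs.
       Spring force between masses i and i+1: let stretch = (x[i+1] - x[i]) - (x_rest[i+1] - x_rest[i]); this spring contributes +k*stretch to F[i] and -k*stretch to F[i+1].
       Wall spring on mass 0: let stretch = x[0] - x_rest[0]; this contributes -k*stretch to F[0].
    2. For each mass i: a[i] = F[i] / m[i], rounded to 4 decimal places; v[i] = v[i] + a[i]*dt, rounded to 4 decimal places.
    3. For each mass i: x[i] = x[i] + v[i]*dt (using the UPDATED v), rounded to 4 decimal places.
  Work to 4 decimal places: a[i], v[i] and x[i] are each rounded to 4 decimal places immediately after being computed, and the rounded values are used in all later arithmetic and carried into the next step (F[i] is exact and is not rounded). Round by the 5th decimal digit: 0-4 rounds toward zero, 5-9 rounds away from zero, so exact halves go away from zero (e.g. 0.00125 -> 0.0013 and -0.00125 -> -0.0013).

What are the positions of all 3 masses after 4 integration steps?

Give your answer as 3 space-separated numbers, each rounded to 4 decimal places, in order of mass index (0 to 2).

Step 0: x=[7.0000 9.0000 16.0000] v=[0.0000 0.0000 -2.0000]
Step 1: x=[5.7500 10.2500 15.0000] v=[-5.0000 5.0000 -4.0000]
Step 2: x=[4.1875 11.5625 14.0625] v=[-6.2500 5.2500 -3.7500]
Step 3: x=[3.4219 11.6563 13.7500] v=[-3.0625 0.3750 -1.2500]
Step 4: x=[3.8594 10.2149 14.1641] v=[1.7500 -5.7657 1.6563]

Answer: 3.8594 10.2149 14.1641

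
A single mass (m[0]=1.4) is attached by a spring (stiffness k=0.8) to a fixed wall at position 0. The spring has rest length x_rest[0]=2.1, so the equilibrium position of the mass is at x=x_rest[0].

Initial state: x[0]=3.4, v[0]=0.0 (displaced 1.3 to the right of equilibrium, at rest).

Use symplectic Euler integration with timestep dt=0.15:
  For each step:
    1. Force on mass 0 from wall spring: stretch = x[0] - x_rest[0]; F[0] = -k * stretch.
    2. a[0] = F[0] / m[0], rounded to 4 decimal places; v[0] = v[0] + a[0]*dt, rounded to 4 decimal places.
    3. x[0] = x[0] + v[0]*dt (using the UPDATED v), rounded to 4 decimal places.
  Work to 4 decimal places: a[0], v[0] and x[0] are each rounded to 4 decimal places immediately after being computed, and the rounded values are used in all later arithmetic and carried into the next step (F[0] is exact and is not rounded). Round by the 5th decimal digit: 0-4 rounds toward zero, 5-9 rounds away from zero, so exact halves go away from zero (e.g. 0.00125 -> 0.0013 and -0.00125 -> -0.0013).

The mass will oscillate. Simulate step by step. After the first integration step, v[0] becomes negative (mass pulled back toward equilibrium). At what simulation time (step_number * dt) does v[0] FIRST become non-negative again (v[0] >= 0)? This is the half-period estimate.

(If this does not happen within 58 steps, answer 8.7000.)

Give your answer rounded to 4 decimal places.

Step 0: x=[3.4000] v=[0.0000]
Step 1: x=[3.3833] v=[-0.1114]
Step 2: x=[3.3501] v=[-0.2214]
Step 3: x=[3.3008] v=[-0.3285]
Step 4: x=[3.2361] v=[-0.4314]
Step 5: x=[3.1568] v=[-0.5288]
Step 6: x=[3.0639] v=[-0.6194]
Step 7: x=[2.9586] v=[-0.7020]
Step 8: x=[2.8423] v=[-0.7756]
Step 9: x=[2.7164] v=[-0.8392]
Step 10: x=[2.5826] v=[-0.8920]
Step 11: x=[2.4426] v=[-0.9334]
Step 12: x=[2.2982] v=[-0.9628]
Step 13: x=[2.1512] v=[-0.9798]
Step 14: x=[2.0036] v=[-0.9842]
Step 15: x=[1.8572] v=[-0.9759]
Step 16: x=[1.7139] v=[-0.9551]
Step 17: x=[1.5756] v=[-0.9220]
Step 18: x=[1.4441] v=[-0.8770]
Step 19: x=[1.3210] v=[-0.8208]
Step 20: x=[1.2079] v=[-0.7540]
Step 21: x=[1.1063] v=[-0.6775]
Step 22: x=[1.0175] v=[-0.5923]
Step 23: x=[0.9426] v=[-0.4995]
Step 24: x=[0.8826] v=[-0.4003]
Step 25: x=[0.8382] v=[-0.2959]
Step 26: x=[0.8100] v=[-0.1878]
Step 27: x=[0.7984] v=[-0.0772]
Step 28: x=[0.8036] v=[0.0344]
First v>=0 after going negative at step 28, time=4.2000

Answer: 4.2000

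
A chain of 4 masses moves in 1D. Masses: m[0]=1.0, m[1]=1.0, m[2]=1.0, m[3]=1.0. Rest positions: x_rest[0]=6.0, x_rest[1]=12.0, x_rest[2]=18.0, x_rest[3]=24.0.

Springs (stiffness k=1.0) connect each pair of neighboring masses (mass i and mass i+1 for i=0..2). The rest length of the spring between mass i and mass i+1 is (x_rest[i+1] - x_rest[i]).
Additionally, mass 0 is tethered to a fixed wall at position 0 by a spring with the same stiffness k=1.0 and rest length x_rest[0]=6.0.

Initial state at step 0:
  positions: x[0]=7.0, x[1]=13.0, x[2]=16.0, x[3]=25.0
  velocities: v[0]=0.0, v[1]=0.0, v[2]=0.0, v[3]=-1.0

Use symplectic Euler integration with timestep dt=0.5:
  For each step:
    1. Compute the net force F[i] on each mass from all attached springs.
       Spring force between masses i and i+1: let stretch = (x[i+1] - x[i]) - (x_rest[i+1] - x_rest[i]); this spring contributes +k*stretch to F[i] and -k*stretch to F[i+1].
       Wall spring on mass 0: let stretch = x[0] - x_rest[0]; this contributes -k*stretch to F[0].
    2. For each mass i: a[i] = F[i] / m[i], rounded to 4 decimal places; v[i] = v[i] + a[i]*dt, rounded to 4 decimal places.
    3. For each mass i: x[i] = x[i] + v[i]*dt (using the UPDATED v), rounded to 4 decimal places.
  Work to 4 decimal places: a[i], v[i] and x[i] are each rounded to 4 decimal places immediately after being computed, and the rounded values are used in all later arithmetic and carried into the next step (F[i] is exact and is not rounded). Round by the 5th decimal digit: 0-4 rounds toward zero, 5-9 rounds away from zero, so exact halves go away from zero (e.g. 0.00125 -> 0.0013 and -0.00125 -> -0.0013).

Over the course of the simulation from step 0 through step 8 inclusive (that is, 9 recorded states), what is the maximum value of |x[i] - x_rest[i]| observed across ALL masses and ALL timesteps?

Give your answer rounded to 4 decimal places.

Step 0: x=[7.0000 13.0000 16.0000 25.0000] v=[0.0000 0.0000 0.0000 -1.0000]
Step 1: x=[6.7500 12.2500 17.5000 23.7500] v=[-0.5000 -1.5000 3.0000 -2.5000]
Step 2: x=[6.1875 11.4375 19.2500 22.4375] v=[-1.1250 -1.6250 3.5000 -2.6250]
Step 3: x=[5.3906 11.2656 19.8438 21.8281] v=[-1.5938 -0.3438 1.1875 -1.2188]
Step 4: x=[4.7148 11.7695 18.7891 22.2227] v=[-1.3516 1.0078 -2.1095 0.7891]
Step 5: x=[4.6240 12.2647 16.8379 23.2589] v=[-0.1817 0.9903 -3.9025 2.0723]
Step 6: x=[5.2874 11.9930 15.3486 24.1898] v=[1.3267 -0.5435 -2.9786 1.8618]
Step 7: x=[6.3053 10.8838 15.2307 24.4104] v=[2.0358 -2.2185 -0.2358 0.4412]
Step 8: x=[6.8915 9.7167 16.3210 23.8361] v=[1.1724 -2.3343 2.1806 -1.1487]
Max displacement = 2.7693

Answer: 2.7693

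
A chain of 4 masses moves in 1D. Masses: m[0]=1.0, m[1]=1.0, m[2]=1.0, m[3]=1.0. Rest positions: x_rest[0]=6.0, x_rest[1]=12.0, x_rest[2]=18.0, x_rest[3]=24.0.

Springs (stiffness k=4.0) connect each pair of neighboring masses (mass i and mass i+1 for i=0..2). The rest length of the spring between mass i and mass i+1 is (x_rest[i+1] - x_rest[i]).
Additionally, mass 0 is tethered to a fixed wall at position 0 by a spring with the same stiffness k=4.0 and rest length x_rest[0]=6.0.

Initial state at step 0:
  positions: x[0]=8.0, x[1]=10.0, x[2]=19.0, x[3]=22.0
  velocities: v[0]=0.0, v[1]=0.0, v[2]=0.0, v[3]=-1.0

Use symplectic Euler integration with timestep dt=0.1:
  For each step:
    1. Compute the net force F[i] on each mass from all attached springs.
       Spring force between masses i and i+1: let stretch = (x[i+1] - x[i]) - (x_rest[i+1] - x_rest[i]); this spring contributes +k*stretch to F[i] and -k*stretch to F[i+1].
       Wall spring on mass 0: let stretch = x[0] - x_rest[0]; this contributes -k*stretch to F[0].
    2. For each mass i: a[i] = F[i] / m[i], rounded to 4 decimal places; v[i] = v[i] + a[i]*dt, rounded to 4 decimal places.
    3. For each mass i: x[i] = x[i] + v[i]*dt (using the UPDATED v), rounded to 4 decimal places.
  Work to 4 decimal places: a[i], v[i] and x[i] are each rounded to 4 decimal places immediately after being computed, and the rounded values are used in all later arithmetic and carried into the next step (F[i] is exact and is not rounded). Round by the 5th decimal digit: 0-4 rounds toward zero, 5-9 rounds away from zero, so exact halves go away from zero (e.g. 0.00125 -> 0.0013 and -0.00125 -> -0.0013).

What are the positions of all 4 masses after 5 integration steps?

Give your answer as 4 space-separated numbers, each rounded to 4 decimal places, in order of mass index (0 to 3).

Answer: 5.3543 12.9001 16.4264 22.9227

Derivation:
Step 0: x=[8.0000 10.0000 19.0000 22.0000] v=[0.0000 0.0000 0.0000 -1.0000]
Step 1: x=[7.7600 10.2800 18.7600 22.0200] v=[-2.4000 2.8000 -2.4000 0.2000]
Step 2: x=[7.3104 10.7984 18.3112 22.1496] v=[-4.4960 5.1840 -4.4880 1.2960]
Step 3: x=[6.7079 11.4778 17.7154 22.3657] v=[-6.0250 6.7939 -5.9578 2.1606]
Step 4: x=[6.0279 12.2159 17.0561 22.6358] v=[-6.8002 7.3810 -6.5927 2.7005]
Step 5: x=[5.3543 12.9001 16.4264 22.9227] v=[-6.7362 6.8419 -6.2969 2.8686]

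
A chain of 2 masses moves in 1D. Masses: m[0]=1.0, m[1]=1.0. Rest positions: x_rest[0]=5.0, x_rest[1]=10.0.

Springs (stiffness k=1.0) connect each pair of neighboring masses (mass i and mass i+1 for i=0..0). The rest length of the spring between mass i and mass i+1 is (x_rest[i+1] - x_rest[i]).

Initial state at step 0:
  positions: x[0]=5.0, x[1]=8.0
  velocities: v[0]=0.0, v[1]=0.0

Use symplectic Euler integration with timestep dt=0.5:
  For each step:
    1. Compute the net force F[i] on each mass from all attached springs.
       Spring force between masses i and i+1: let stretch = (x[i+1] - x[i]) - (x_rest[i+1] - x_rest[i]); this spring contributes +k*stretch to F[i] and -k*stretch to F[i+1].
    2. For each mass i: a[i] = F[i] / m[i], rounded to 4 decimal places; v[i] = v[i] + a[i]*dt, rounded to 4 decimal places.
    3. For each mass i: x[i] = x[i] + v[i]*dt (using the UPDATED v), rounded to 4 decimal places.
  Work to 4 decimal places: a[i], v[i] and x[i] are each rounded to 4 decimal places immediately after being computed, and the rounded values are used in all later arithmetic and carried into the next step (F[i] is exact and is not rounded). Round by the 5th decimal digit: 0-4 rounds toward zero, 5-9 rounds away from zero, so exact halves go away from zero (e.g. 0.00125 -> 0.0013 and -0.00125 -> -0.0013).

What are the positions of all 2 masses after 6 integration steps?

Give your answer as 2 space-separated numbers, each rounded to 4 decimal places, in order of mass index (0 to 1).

Answer: 3.9845 9.0157

Derivation:
Step 0: x=[5.0000 8.0000] v=[0.0000 0.0000]
Step 1: x=[4.5000 8.5000] v=[-1.0000 1.0000]
Step 2: x=[3.7500 9.2500] v=[-1.5000 1.5000]
Step 3: x=[3.1250 9.8750] v=[-1.2500 1.2500]
Step 4: x=[2.9375 10.0625] v=[-0.3750 0.3750]
Step 5: x=[3.2813 9.7188] v=[0.6875 -0.6875]
Step 6: x=[3.9845 9.0157] v=[1.4063 -1.4063]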